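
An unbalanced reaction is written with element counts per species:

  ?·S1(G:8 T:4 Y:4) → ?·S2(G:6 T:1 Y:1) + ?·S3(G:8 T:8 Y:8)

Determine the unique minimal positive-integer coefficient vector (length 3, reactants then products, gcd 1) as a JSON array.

G: 5·8 = 40 | 4·6+2·8 = 40
T: 5·4 = 20 | 4·1+2·8 = 20
Y: 5·4 = 20 | 4·1+2·8 = 20
gcd(5,4,2) = 1

Coefficients: [5, 4, 2]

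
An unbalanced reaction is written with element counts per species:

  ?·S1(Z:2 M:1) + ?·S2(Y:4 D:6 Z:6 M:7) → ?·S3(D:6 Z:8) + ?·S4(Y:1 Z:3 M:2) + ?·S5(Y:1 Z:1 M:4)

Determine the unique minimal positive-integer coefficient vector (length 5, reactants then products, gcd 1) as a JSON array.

Coefficients: [5, 1, 1, 2, 2]

Y: 5·0+1·4 = 4 | 1·0+2·1+2·1 = 4
D: 5·0+1·6 = 6 | 1·6+2·0+2·0 = 6
Z: 5·2+1·6 = 16 | 1·8+2·3+2·1 = 16
M: 5·1+1·7 = 12 | 1·0+2·2+2·4 = 12
gcd(5,1,1,2,2) = 1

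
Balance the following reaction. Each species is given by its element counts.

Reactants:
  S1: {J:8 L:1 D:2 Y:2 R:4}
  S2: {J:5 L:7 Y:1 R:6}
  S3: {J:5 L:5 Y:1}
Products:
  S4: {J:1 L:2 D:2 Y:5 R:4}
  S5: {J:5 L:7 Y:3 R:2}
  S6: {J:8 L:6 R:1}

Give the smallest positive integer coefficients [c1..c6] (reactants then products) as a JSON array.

Coefficients: [1, 1, 5, 1, 1, 4]

J: 1·8+1·5+5·5 = 38 | 1·1+1·5+4·8 = 38
L: 1·1+1·7+5·5 = 33 | 1·2+1·7+4·6 = 33
D: 1·2+1·0+5·0 = 2 | 1·2+1·0+4·0 = 2
Y: 1·2+1·1+5·1 = 8 | 1·5+1·3+4·0 = 8
R: 1·4+1·6+5·0 = 10 | 1·4+1·2+4·1 = 10
gcd(1,1,5,1,1,4) = 1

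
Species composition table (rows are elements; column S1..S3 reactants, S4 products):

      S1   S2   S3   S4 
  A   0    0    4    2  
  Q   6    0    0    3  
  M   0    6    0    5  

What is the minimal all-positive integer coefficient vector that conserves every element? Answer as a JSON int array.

A: 3·0+5·0+3·4 = 12 | 6·2 = 12
Q: 3·6+5·0+3·0 = 18 | 6·3 = 18
M: 3·0+5·6+3·0 = 30 | 6·5 = 30
gcd(3,5,3,6) = 1

Coefficients: [3, 5, 3, 6]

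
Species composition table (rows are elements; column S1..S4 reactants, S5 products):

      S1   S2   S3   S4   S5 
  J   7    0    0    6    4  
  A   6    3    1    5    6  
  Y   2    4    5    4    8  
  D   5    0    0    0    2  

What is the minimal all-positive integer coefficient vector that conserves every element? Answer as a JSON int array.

Coefficients: [2, 3, 4, 1, 5]

J: 2·7+3·0+4·0+1·6 = 20 | 5·4 = 20
A: 2·6+3·3+4·1+1·5 = 30 | 5·6 = 30
Y: 2·2+3·4+4·5+1·4 = 40 | 5·8 = 40
D: 2·5+3·0+4·0+1·0 = 10 | 5·2 = 10
gcd(2,3,4,1,5) = 1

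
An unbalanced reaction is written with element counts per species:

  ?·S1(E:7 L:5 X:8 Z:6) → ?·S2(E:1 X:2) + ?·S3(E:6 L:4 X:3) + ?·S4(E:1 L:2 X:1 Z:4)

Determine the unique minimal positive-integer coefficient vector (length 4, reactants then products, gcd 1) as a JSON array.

Coefficients: [2, 5, 1, 3]

E: 2·7 = 14 | 5·1+1·6+3·1 = 14
L: 2·5 = 10 | 5·0+1·4+3·2 = 10
X: 2·8 = 16 | 5·2+1·3+3·1 = 16
Z: 2·6 = 12 | 5·0+1·0+3·4 = 12
gcd(2,5,1,3) = 1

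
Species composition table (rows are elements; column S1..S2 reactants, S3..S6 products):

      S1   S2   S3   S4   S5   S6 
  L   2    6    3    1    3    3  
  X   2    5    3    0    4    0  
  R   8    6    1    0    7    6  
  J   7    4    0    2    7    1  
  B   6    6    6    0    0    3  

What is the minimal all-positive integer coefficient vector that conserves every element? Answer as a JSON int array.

L: 1·2+5·6 = 32 | 5·3+2·1+3·3+2·3 = 32
X: 1·2+5·5 = 27 | 5·3+2·0+3·4+2·0 = 27
R: 1·8+5·6 = 38 | 5·1+2·0+3·7+2·6 = 38
J: 1·7+5·4 = 27 | 5·0+2·2+3·7+2·1 = 27
B: 1·6+5·6 = 36 | 5·6+2·0+3·0+2·3 = 36
gcd(1,5,5,2,3,2) = 1

Coefficients: [1, 5, 5, 2, 3, 2]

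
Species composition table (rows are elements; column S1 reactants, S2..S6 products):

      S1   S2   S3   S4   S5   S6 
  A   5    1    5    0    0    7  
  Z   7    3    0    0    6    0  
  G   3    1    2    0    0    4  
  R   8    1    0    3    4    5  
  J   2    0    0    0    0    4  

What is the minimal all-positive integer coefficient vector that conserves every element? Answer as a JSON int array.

A: 6·5 = 30 | 4·1+1·5+3·0+5·0+3·7 = 30
Z: 6·7 = 42 | 4·3+1·0+3·0+5·6+3·0 = 42
G: 6·3 = 18 | 4·1+1·2+3·0+5·0+3·4 = 18
R: 6·8 = 48 | 4·1+1·0+3·3+5·4+3·5 = 48
J: 6·2 = 12 | 4·0+1·0+3·0+5·0+3·4 = 12
gcd(6,4,1,3,5,3) = 1

Coefficients: [6, 4, 1, 3, 5, 3]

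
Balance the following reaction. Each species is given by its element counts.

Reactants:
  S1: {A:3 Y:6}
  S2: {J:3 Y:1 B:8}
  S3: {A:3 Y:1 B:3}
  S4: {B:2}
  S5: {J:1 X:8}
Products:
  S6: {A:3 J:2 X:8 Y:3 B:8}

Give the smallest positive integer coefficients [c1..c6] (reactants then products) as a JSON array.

Coefficients: [1, 1, 2, 5, 3, 3]

A: 1·3+1·0+2·3+5·0+3·0 = 9 | 3·3 = 9
J: 1·0+1·3+2·0+5·0+3·1 = 6 | 3·2 = 6
X: 1·0+1·0+2·0+5·0+3·8 = 24 | 3·8 = 24
Y: 1·6+1·1+2·1+5·0+3·0 = 9 | 3·3 = 9
B: 1·0+1·8+2·3+5·2+3·0 = 24 | 3·8 = 24
gcd(1,1,2,5,3,3) = 1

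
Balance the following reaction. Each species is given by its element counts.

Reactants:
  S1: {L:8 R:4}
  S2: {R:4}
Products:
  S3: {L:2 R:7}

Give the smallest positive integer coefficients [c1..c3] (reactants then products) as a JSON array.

Coefficients: [1, 6, 4]

L: 1·8+6·0 = 8 | 4·2 = 8
R: 1·4+6·4 = 28 | 4·7 = 28
gcd(1,6,4) = 1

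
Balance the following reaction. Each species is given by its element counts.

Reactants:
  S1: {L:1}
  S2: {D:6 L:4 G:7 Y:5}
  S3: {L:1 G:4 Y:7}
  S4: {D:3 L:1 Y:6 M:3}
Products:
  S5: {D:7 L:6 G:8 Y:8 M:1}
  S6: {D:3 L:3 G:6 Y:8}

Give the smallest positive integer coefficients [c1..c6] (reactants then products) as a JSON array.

Coefficients: [5, 4, 2, 1, 3, 2]

D: 5·0+4·6+2·0+1·3 = 27 | 3·7+2·3 = 27
L: 5·1+4·4+2·1+1·1 = 24 | 3·6+2·3 = 24
G: 5·0+4·7+2·4+1·0 = 36 | 3·8+2·6 = 36
Y: 5·0+4·5+2·7+1·6 = 40 | 3·8+2·8 = 40
M: 5·0+4·0+2·0+1·3 = 3 | 3·1+2·0 = 3
gcd(5,4,2,1,3,2) = 1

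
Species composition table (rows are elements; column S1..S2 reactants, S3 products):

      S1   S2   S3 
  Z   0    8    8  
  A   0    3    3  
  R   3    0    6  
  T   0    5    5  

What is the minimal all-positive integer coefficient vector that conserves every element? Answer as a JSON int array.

Z: 2·0+1·8 = 8 | 1·8 = 8
A: 2·0+1·3 = 3 | 1·3 = 3
R: 2·3+1·0 = 6 | 1·6 = 6
T: 2·0+1·5 = 5 | 1·5 = 5
gcd(2,1,1) = 1

Coefficients: [2, 1, 1]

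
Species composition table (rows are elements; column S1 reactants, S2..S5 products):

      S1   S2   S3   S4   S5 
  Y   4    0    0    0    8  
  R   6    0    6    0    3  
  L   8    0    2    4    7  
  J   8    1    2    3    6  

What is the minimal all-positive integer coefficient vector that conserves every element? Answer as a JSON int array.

Y: 4·4 = 16 | 5·0+3·0+3·0+2·8 = 16
R: 4·6 = 24 | 5·0+3·6+3·0+2·3 = 24
L: 4·8 = 32 | 5·0+3·2+3·4+2·7 = 32
J: 4·8 = 32 | 5·1+3·2+3·3+2·6 = 32
gcd(4,5,3,3,2) = 1

Coefficients: [4, 5, 3, 3, 2]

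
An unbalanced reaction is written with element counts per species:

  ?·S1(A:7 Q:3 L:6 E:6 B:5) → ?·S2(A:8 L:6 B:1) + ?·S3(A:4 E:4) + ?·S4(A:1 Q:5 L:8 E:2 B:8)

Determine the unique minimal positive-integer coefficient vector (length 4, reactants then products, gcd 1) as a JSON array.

Coefficients: [5, 1, 6, 3]

A: 5·7 = 35 | 1·8+6·4+3·1 = 35
Q: 5·3 = 15 | 1·0+6·0+3·5 = 15
L: 5·6 = 30 | 1·6+6·0+3·8 = 30
E: 5·6 = 30 | 1·0+6·4+3·2 = 30
B: 5·5 = 25 | 1·1+6·0+3·8 = 25
gcd(5,1,6,3) = 1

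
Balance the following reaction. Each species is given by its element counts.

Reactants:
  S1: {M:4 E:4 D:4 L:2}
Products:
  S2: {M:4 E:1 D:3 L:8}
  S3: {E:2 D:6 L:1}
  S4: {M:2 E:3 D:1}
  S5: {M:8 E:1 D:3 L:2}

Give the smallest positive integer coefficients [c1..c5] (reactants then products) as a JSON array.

M: 6·4 = 24 | 1·4+2·0+6·2+1·8 = 24
E: 6·4 = 24 | 1·1+2·2+6·3+1·1 = 24
D: 6·4 = 24 | 1·3+2·6+6·1+1·3 = 24
L: 6·2 = 12 | 1·8+2·1+6·0+1·2 = 12
gcd(6,1,2,6,1) = 1

Coefficients: [6, 1, 2, 6, 1]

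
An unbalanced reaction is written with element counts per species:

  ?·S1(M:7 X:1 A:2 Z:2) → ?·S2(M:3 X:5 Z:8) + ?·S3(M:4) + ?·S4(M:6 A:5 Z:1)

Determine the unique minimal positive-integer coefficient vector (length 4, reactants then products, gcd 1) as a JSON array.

M: 5·7 = 35 | 1·3+5·4+2·6 = 35
X: 5·1 = 5 | 1·5+5·0+2·0 = 5
A: 5·2 = 10 | 1·0+5·0+2·5 = 10
Z: 5·2 = 10 | 1·8+5·0+2·1 = 10
gcd(5,1,5,2) = 1

Coefficients: [5, 1, 5, 2]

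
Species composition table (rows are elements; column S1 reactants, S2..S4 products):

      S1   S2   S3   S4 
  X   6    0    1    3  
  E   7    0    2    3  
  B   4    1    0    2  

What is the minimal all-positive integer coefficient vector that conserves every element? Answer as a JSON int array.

Coefficients: [3, 2, 3, 5]

X: 3·6 = 18 | 2·0+3·1+5·3 = 18
E: 3·7 = 21 | 2·0+3·2+5·3 = 21
B: 3·4 = 12 | 2·1+3·0+5·2 = 12
gcd(3,2,3,5) = 1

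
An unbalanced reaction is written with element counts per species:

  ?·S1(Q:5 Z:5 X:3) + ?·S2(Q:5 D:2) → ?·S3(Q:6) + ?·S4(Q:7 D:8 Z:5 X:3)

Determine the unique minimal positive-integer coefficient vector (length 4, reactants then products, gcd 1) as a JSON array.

Coefficients: [1, 4, 3, 1]

Q: 1·5+4·5 = 25 | 3·6+1·7 = 25
D: 1·0+4·2 = 8 | 3·0+1·8 = 8
Z: 1·5+4·0 = 5 | 3·0+1·5 = 5
X: 1·3+4·0 = 3 | 3·0+1·3 = 3
gcd(1,4,3,1) = 1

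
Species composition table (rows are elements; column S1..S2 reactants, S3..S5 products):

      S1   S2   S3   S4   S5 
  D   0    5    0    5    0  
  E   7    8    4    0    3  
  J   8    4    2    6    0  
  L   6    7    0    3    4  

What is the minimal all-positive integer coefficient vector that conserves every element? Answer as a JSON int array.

Coefficients: [2, 3, 5, 3, 6]

D: 2·0+3·5 = 15 | 5·0+3·5+6·0 = 15
E: 2·7+3·8 = 38 | 5·4+3·0+6·3 = 38
J: 2·8+3·4 = 28 | 5·2+3·6+6·0 = 28
L: 2·6+3·7 = 33 | 5·0+3·3+6·4 = 33
gcd(2,3,5,3,6) = 1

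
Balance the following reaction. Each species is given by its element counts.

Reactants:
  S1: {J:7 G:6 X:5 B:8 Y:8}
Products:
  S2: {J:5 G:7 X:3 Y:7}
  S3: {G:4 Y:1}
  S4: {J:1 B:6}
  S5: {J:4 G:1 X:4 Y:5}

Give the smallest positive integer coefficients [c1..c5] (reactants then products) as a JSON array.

Coefficients: [3, 1, 2, 4, 3]

J: 3·7 = 21 | 1·5+2·0+4·1+3·4 = 21
G: 3·6 = 18 | 1·7+2·4+4·0+3·1 = 18
X: 3·5 = 15 | 1·3+2·0+4·0+3·4 = 15
B: 3·8 = 24 | 1·0+2·0+4·6+3·0 = 24
Y: 3·8 = 24 | 1·7+2·1+4·0+3·5 = 24
gcd(3,1,2,4,3) = 1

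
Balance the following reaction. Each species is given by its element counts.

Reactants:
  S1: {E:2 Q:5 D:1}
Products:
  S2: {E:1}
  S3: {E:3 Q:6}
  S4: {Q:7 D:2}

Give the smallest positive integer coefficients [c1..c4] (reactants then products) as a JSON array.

E: 4·2 = 8 | 5·1+1·3+2·0 = 8
Q: 4·5 = 20 | 5·0+1·6+2·7 = 20
D: 4·1 = 4 | 5·0+1·0+2·2 = 4
gcd(4,5,1,2) = 1

Coefficients: [4, 5, 1, 2]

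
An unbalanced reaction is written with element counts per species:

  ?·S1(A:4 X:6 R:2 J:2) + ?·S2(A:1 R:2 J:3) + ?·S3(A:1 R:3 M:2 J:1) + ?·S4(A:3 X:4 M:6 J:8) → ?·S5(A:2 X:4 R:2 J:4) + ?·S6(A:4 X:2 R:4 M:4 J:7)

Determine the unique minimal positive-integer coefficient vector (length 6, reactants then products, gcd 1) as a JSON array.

Coefficients: [2, 6, 2, 2, 3, 4]

A: 2·4+6·1+2·1+2·3 = 22 | 3·2+4·4 = 22
X: 2·6+6·0+2·0+2·4 = 20 | 3·4+4·2 = 20
R: 2·2+6·2+2·3+2·0 = 22 | 3·2+4·4 = 22
M: 2·0+6·0+2·2+2·6 = 16 | 3·0+4·4 = 16
J: 2·2+6·3+2·1+2·8 = 40 | 3·4+4·7 = 40
gcd(2,6,2,2,3,4) = 1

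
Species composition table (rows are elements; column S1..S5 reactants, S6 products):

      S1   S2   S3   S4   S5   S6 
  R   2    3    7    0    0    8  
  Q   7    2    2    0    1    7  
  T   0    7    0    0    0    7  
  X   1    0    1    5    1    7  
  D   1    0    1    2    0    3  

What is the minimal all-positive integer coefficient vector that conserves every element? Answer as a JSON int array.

R: 2·2+5·3+3·7+5·0+5·0 = 40 | 5·8 = 40
Q: 2·7+5·2+3·2+5·0+5·1 = 35 | 5·7 = 35
T: 2·0+5·7+3·0+5·0+5·0 = 35 | 5·7 = 35
X: 2·1+5·0+3·1+5·5+5·1 = 35 | 5·7 = 35
D: 2·1+5·0+3·1+5·2+5·0 = 15 | 5·3 = 15
gcd(2,5,3,5,5,5) = 1

Coefficients: [2, 5, 3, 5, 5, 5]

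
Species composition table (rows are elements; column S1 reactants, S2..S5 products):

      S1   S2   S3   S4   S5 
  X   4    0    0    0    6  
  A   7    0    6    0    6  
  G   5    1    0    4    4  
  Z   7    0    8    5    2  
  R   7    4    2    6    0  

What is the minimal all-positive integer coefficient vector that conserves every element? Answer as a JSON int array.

Coefficients: [6, 6, 3, 2, 4]

X: 6·4 = 24 | 6·0+3·0+2·0+4·6 = 24
A: 6·7 = 42 | 6·0+3·6+2·0+4·6 = 42
G: 6·5 = 30 | 6·1+3·0+2·4+4·4 = 30
Z: 6·7 = 42 | 6·0+3·8+2·5+4·2 = 42
R: 6·7 = 42 | 6·4+3·2+2·6+4·0 = 42
gcd(6,6,3,2,4) = 1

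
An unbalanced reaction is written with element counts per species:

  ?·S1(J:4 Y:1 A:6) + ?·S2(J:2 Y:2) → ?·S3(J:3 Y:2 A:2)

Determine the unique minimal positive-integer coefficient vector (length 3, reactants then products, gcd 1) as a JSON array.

Coefficients: [2, 5, 6]

J: 2·4+5·2 = 18 | 6·3 = 18
Y: 2·1+5·2 = 12 | 6·2 = 12
A: 2·6+5·0 = 12 | 6·2 = 12
gcd(2,5,6) = 1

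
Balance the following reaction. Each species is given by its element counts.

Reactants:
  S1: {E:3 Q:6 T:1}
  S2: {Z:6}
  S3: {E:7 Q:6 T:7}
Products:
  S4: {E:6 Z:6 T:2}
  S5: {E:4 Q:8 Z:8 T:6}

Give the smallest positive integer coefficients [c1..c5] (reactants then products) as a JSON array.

Coefficients: [1, 6, 3, 2, 3]

E: 1·3+6·0+3·7 = 24 | 2·6+3·4 = 24
Q: 1·6+6·0+3·6 = 24 | 2·0+3·8 = 24
Z: 1·0+6·6+3·0 = 36 | 2·6+3·8 = 36
T: 1·1+6·0+3·7 = 22 | 2·2+3·6 = 22
gcd(1,6,3,2,3) = 1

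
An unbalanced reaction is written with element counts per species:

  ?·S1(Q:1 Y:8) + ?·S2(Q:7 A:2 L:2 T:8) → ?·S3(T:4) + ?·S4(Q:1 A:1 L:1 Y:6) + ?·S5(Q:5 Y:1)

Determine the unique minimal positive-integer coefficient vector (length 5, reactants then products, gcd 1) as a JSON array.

Coefficients: [5, 3, 6, 6, 4]

Q: 5·1+3·7 = 26 | 6·0+6·1+4·5 = 26
A: 5·0+3·2 = 6 | 6·0+6·1+4·0 = 6
L: 5·0+3·2 = 6 | 6·0+6·1+4·0 = 6
Y: 5·8+3·0 = 40 | 6·0+6·6+4·1 = 40
T: 5·0+3·8 = 24 | 6·4+6·0+4·0 = 24
gcd(5,3,6,6,4) = 1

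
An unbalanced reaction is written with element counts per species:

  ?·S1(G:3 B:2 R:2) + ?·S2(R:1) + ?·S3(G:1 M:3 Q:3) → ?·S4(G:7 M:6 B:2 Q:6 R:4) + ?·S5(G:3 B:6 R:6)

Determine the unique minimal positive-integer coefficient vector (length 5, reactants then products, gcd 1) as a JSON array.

G: 6·3+6·0+6·1 = 24 | 3·7+1·3 = 24
M: 6·0+6·0+6·3 = 18 | 3·6+1·0 = 18
B: 6·2+6·0+6·0 = 12 | 3·2+1·6 = 12
Q: 6·0+6·0+6·3 = 18 | 3·6+1·0 = 18
R: 6·2+6·1+6·0 = 18 | 3·4+1·6 = 18
gcd(6,6,6,3,1) = 1

Coefficients: [6, 6, 6, 3, 1]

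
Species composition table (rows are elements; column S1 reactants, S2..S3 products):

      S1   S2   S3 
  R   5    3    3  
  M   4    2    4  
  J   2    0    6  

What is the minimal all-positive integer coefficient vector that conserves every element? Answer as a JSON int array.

Coefficients: [3, 4, 1]

R: 3·5 = 15 | 4·3+1·3 = 15
M: 3·4 = 12 | 4·2+1·4 = 12
J: 3·2 = 6 | 4·0+1·6 = 6
gcd(3,4,1) = 1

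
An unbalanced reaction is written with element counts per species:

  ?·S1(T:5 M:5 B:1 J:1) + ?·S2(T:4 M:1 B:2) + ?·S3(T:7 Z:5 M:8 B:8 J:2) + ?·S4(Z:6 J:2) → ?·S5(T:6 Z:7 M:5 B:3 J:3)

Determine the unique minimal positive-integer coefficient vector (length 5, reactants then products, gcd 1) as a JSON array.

T: 3·5+2·4+1·7+5·0 = 30 | 5·6 = 30
Z: 3·0+2·0+1·5+5·6 = 35 | 5·7 = 35
M: 3·5+2·1+1·8+5·0 = 25 | 5·5 = 25
B: 3·1+2·2+1·8+5·0 = 15 | 5·3 = 15
J: 3·1+2·0+1·2+5·2 = 15 | 5·3 = 15
gcd(3,2,1,5,5) = 1

Coefficients: [3, 2, 1, 5, 5]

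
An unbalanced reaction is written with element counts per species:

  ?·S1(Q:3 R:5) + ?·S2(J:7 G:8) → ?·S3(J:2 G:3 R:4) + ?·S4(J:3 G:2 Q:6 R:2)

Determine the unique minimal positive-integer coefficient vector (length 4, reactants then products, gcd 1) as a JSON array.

Coefficients: [2, 1, 2, 1]

J: 2·0+1·7 = 7 | 2·2+1·3 = 7
G: 2·0+1·8 = 8 | 2·3+1·2 = 8
Q: 2·3+1·0 = 6 | 2·0+1·6 = 6
R: 2·5+1·0 = 10 | 2·4+1·2 = 10
gcd(2,1,2,1) = 1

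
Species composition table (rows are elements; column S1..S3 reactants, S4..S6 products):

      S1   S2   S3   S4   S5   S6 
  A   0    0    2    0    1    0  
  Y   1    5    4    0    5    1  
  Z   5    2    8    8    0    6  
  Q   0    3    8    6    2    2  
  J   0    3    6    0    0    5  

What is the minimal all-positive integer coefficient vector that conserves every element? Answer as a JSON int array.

Coefficients: [4, 4, 3, 2, 6, 6]

A: 4·0+4·0+3·2 = 6 | 2·0+6·1+6·0 = 6
Y: 4·1+4·5+3·4 = 36 | 2·0+6·5+6·1 = 36
Z: 4·5+4·2+3·8 = 52 | 2·8+6·0+6·6 = 52
Q: 4·0+4·3+3·8 = 36 | 2·6+6·2+6·2 = 36
J: 4·0+4·3+3·6 = 30 | 2·0+6·0+6·5 = 30
gcd(4,4,3,2,6,6) = 1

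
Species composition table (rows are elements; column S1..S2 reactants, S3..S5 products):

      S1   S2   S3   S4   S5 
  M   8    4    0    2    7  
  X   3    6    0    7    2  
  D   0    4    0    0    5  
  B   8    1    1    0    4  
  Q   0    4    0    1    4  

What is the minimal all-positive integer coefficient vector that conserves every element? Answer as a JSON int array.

M: 2·8+5·4 = 36 | 5·0+4·2+4·7 = 36
X: 2·3+5·6 = 36 | 5·0+4·7+4·2 = 36
D: 2·0+5·4 = 20 | 5·0+4·0+4·5 = 20
B: 2·8+5·1 = 21 | 5·1+4·0+4·4 = 21
Q: 2·0+5·4 = 20 | 5·0+4·1+4·4 = 20
gcd(2,5,5,4,4) = 1

Coefficients: [2, 5, 5, 4, 4]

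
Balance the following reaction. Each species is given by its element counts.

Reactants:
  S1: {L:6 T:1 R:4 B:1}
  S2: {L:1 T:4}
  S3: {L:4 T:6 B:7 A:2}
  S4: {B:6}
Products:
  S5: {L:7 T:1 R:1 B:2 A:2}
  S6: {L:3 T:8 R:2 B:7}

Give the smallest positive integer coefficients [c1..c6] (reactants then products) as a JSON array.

Coefficients: [4, 6, 4, 3, 4, 6]

L: 4·6+6·1+4·4+3·0 = 46 | 4·7+6·3 = 46
T: 4·1+6·4+4·6+3·0 = 52 | 4·1+6·8 = 52
R: 4·4+6·0+4·0+3·0 = 16 | 4·1+6·2 = 16
B: 4·1+6·0+4·7+3·6 = 50 | 4·2+6·7 = 50
A: 4·0+6·0+4·2+3·0 = 8 | 4·2+6·0 = 8
gcd(4,6,4,3,4,6) = 1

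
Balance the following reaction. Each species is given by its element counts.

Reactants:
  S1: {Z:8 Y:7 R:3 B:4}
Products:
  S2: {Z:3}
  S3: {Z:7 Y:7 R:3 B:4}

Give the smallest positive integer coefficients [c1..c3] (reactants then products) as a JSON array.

Z: 3·8 = 24 | 1·3+3·7 = 24
Y: 3·7 = 21 | 1·0+3·7 = 21
R: 3·3 = 9 | 1·0+3·3 = 9
B: 3·4 = 12 | 1·0+3·4 = 12
gcd(3,1,3) = 1

Coefficients: [3, 1, 3]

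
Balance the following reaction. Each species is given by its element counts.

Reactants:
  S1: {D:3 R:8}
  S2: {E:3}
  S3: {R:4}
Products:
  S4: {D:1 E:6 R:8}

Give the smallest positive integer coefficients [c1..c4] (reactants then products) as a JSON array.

Coefficients: [1, 6, 4, 3]

D: 1·3+6·0+4·0 = 3 | 3·1 = 3
E: 1·0+6·3+4·0 = 18 | 3·6 = 18
R: 1·8+6·0+4·4 = 24 | 3·8 = 24
gcd(1,6,4,3) = 1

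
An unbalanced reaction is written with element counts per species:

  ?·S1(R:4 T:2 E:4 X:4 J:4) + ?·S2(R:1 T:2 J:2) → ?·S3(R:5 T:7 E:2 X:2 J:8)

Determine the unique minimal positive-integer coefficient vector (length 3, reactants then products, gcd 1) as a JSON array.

R: 1·4+6·1 = 10 | 2·5 = 10
T: 1·2+6·2 = 14 | 2·7 = 14
E: 1·4+6·0 = 4 | 2·2 = 4
X: 1·4+6·0 = 4 | 2·2 = 4
J: 1·4+6·2 = 16 | 2·8 = 16
gcd(1,6,2) = 1

Coefficients: [1, 6, 2]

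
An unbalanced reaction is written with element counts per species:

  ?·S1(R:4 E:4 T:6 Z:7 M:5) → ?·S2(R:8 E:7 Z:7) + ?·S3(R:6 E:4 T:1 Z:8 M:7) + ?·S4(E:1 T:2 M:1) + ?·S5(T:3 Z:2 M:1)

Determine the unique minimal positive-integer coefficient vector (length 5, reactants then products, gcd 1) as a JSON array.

Coefficients: [5, 1, 2, 5, 6]

R: 5·4 = 20 | 1·8+2·6+5·0+6·0 = 20
E: 5·4 = 20 | 1·7+2·4+5·1+6·0 = 20
T: 5·6 = 30 | 1·0+2·1+5·2+6·3 = 30
Z: 5·7 = 35 | 1·7+2·8+5·0+6·2 = 35
M: 5·5 = 25 | 1·0+2·7+5·1+6·1 = 25
gcd(5,1,2,5,6) = 1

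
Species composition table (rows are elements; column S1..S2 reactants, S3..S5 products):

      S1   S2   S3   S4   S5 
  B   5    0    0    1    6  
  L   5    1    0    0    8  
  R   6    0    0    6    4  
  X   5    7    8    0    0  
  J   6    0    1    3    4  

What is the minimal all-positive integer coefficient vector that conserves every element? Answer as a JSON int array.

B: 4·5+4·0 = 20 | 6·0+2·1+3·6 = 20
L: 4·5+4·1 = 24 | 6·0+2·0+3·8 = 24
R: 4·6+4·0 = 24 | 6·0+2·6+3·4 = 24
X: 4·5+4·7 = 48 | 6·8+2·0+3·0 = 48
J: 4·6+4·0 = 24 | 6·1+2·3+3·4 = 24
gcd(4,4,6,2,3) = 1

Coefficients: [4, 4, 6, 2, 3]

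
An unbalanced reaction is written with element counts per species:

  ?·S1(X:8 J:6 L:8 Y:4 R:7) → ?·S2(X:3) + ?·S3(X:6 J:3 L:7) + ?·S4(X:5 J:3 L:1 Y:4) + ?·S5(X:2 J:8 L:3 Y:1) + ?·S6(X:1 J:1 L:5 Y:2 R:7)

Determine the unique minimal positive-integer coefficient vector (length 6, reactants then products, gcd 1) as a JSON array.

X: 5·8 = 40 | 5·3+1·6+2·5+2·2+5·1 = 40
J: 5·6 = 30 | 5·0+1·3+2·3+2·8+5·1 = 30
L: 5·8 = 40 | 5·0+1·7+2·1+2·3+5·5 = 40
Y: 5·4 = 20 | 5·0+1·0+2·4+2·1+5·2 = 20
R: 5·7 = 35 | 5·0+1·0+2·0+2·0+5·7 = 35
gcd(5,5,1,2,2,5) = 1

Coefficients: [5, 5, 1, 2, 2, 5]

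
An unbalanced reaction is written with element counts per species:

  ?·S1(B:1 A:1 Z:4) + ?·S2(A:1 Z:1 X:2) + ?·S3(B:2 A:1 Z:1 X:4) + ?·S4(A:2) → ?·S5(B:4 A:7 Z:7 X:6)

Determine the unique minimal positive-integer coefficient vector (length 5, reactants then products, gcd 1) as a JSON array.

B: 4·1+1·0+4·2+6·0 = 12 | 3·4 = 12
A: 4·1+1·1+4·1+6·2 = 21 | 3·7 = 21
Z: 4·4+1·1+4·1+6·0 = 21 | 3·7 = 21
X: 4·0+1·2+4·4+6·0 = 18 | 3·6 = 18
gcd(4,1,4,6,3) = 1

Coefficients: [4, 1, 4, 6, 3]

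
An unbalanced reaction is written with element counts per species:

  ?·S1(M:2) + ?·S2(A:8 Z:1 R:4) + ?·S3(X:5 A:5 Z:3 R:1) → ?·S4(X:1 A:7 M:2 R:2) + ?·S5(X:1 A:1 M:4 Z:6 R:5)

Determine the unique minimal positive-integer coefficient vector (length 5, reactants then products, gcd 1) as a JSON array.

X: 6·0+3·0+1·5 = 5 | 4·1+1·1 = 5
A: 6·0+3·8+1·5 = 29 | 4·7+1·1 = 29
M: 6·2+3·0+1·0 = 12 | 4·2+1·4 = 12
Z: 6·0+3·1+1·3 = 6 | 4·0+1·6 = 6
R: 6·0+3·4+1·1 = 13 | 4·2+1·5 = 13
gcd(6,3,1,4,1) = 1

Coefficients: [6, 3, 1, 4, 1]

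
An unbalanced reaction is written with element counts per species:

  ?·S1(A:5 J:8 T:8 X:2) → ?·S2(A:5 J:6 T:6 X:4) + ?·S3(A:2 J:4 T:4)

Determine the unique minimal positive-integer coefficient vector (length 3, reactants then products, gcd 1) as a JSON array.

A: 4·5 = 20 | 2·5+5·2 = 20
J: 4·8 = 32 | 2·6+5·4 = 32
T: 4·8 = 32 | 2·6+5·4 = 32
X: 4·2 = 8 | 2·4+5·0 = 8
gcd(4,2,5) = 1

Coefficients: [4, 2, 5]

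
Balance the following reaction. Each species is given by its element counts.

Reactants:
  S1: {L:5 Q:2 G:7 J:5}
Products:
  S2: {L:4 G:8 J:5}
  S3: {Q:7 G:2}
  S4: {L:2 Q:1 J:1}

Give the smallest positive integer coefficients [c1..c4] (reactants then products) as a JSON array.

Coefficients: [6, 5, 1, 5]

L: 6·5 = 30 | 5·4+1·0+5·2 = 30
Q: 6·2 = 12 | 5·0+1·7+5·1 = 12
G: 6·7 = 42 | 5·8+1·2+5·0 = 42
J: 6·5 = 30 | 5·5+1·0+5·1 = 30
gcd(6,5,1,5) = 1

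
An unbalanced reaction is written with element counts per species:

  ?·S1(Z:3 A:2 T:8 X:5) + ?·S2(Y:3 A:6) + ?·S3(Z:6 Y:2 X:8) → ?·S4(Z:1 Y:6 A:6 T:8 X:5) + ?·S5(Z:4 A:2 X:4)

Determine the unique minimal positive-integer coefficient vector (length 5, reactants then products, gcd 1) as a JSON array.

Z: 3·3+4·0+3·6 = 27 | 3·1+6·4 = 27
Y: 3·0+4·3+3·2 = 18 | 3·6+6·0 = 18
A: 3·2+4·6+3·0 = 30 | 3·6+6·2 = 30
T: 3·8+4·0+3·0 = 24 | 3·8+6·0 = 24
X: 3·5+4·0+3·8 = 39 | 3·5+6·4 = 39
gcd(3,4,3,3,6) = 1

Coefficients: [3, 4, 3, 3, 6]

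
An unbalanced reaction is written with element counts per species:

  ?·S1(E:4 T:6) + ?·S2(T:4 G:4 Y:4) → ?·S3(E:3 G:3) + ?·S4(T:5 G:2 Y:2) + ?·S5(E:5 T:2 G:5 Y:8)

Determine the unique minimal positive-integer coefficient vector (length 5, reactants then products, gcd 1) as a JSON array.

E: 2·4+5·0 = 8 | 1·3+6·0+1·5 = 8
T: 2·6+5·4 = 32 | 1·0+6·5+1·2 = 32
G: 2·0+5·4 = 20 | 1·3+6·2+1·5 = 20
Y: 2·0+5·4 = 20 | 1·0+6·2+1·8 = 20
gcd(2,5,1,6,1) = 1

Coefficients: [2, 5, 1, 6, 1]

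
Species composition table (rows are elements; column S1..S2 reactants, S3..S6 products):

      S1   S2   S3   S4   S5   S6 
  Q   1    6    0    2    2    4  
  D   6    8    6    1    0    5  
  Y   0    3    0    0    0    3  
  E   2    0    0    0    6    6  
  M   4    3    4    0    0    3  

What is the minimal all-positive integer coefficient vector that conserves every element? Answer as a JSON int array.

Q: 6·1+1·6 = 12 | 6·0+3·2+1·2+1·4 = 12
D: 6·6+1·8 = 44 | 6·6+3·1+1·0+1·5 = 44
Y: 6·0+1·3 = 3 | 6·0+3·0+1·0+1·3 = 3
E: 6·2+1·0 = 12 | 6·0+3·0+1·6+1·6 = 12
M: 6·4+1·3 = 27 | 6·4+3·0+1·0+1·3 = 27
gcd(6,1,6,3,1,1) = 1

Coefficients: [6, 1, 6, 3, 1, 1]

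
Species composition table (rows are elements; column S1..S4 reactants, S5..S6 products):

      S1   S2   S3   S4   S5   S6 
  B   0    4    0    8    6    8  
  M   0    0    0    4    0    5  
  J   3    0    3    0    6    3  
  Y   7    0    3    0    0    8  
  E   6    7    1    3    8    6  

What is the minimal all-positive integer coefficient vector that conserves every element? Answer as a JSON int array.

Coefficients: [2, 1, 6, 5, 2, 4]

B: 2·0+1·4+6·0+5·8 = 44 | 2·6+4·8 = 44
M: 2·0+1·0+6·0+5·4 = 20 | 2·0+4·5 = 20
J: 2·3+1·0+6·3+5·0 = 24 | 2·6+4·3 = 24
Y: 2·7+1·0+6·3+5·0 = 32 | 2·0+4·8 = 32
E: 2·6+1·7+6·1+5·3 = 40 | 2·8+4·6 = 40
gcd(2,1,6,5,2,4) = 1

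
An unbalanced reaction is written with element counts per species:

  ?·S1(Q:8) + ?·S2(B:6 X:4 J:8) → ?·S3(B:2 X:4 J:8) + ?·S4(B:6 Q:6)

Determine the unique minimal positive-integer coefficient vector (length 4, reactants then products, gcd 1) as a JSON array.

B: 3·0+6·6 = 36 | 6·2+4·6 = 36
Q: 3·8+6·0 = 24 | 6·0+4·6 = 24
X: 3·0+6·4 = 24 | 6·4+4·0 = 24
J: 3·0+6·8 = 48 | 6·8+4·0 = 48
gcd(3,6,6,4) = 1

Coefficients: [3, 6, 6, 4]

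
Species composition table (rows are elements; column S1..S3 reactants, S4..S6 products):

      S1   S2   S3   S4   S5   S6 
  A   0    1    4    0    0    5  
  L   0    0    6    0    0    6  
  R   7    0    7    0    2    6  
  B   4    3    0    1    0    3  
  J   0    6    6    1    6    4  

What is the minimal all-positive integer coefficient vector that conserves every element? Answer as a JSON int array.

A: 1·0+5·1+5·4 = 25 | 4·0+6·0+5·5 = 25
L: 1·0+5·0+5·6 = 30 | 4·0+6·0+5·6 = 30
R: 1·7+5·0+5·7 = 42 | 4·0+6·2+5·6 = 42
B: 1·4+5·3+5·0 = 19 | 4·1+6·0+5·3 = 19
J: 1·0+5·6+5·6 = 60 | 4·1+6·6+5·4 = 60
gcd(1,5,5,4,6,5) = 1

Coefficients: [1, 5, 5, 4, 6, 5]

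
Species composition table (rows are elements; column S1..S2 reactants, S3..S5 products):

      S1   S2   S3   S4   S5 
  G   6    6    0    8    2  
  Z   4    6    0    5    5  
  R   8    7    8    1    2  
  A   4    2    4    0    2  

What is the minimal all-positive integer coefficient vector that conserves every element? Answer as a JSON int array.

G: 6·6+1·6 = 42 | 6·0+5·8+1·2 = 42
Z: 6·4+1·6 = 30 | 6·0+5·5+1·5 = 30
R: 6·8+1·7 = 55 | 6·8+5·1+1·2 = 55
A: 6·4+1·2 = 26 | 6·4+5·0+1·2 = 26
gcd(6,1,6,5,1) = 1

Coefficients: [6, 1, 6, 5, 1]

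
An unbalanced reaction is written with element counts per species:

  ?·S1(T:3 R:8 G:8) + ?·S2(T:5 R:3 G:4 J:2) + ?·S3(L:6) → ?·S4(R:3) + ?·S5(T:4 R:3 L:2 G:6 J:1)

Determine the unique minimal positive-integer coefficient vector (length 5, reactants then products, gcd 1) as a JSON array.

Coefficients: [3, 3, 2, 5, 6]

T: 3·3+3·5+2·0 = 24 | 5·0+6·4 = 24
R: 3·8+3·3+2·0 = 33 | 5·3+6·3 = 33
L: 3·0+3·0+2·6 = 12 | 5·0+6·2 = 12
G: 3·8+3·4+2·0 = 36 | 5·0+6·6 = 36
J: 3·0+3·2+2·0 = 6 | 5·0+6·1 = 6
gcd(3,3,2,5,6) = 1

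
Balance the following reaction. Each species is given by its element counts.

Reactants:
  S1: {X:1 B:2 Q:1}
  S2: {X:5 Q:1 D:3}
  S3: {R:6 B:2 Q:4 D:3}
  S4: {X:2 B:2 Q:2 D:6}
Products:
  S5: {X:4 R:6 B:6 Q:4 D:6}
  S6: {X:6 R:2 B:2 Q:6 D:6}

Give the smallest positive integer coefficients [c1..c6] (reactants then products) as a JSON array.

Coefficients: [6, 4, 4, 2, 3, 3]

X: 6·1+4·5+4·0+2·2 = 30 | 3·4+3·6 = 30
R: 6·0+4·0+4·6+2·0 = 24 | 3·6+3·2 = 24
B: 6·2+4·0+4·2+2·2 = 24 | 3·6+3·2 = 24
Q: 6·1+4·1+4·4+2·2 = 30 | 3·4+3·6 = 30
D: 6·0+4·3+4·3+2·6 = 36 | 3·6+3·6 = 36
gcd(6,4,4,2,3,3) = 1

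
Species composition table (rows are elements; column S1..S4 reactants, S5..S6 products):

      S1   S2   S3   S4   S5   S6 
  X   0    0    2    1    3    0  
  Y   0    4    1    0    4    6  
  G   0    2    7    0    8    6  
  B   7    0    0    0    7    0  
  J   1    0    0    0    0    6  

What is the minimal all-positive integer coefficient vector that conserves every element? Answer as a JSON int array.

Coefficients: [6, 6, 6, 6, 6, 1]

X: 6·0+6·0+6·2+6·1 = 18 | 6·3+1·0 = 18
Y: 6·0+6·4+6·1+6·0 = 30 | 6·4+1·6 = 30
G: 6·0+6·2+6·7+6·0 = 54 | 6·8+1·6 = 54
B: 6·7+6·0+6·0+6·0 = 42 | 6·7+1·0 = 42
J: 6·1+6·0+6·0+6·0 = 6 | 6·0+1·6 = 6
gcd(6,6,6,6,6,1) = 1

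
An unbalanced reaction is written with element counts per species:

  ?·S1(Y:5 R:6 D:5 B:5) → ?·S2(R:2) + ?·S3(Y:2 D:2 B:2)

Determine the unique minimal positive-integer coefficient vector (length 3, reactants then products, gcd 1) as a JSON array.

Y: 2·5 = 10 | 6·0+5·2 = 10
R: 2·6 = 12 | 6·2+5·0 = 12
D: 2·5 = 10 | 6·0+5·2 = 10
B: 2·5 = 10 | 6·0+5·2 = 10
gcd(2,6,5) = 1

Coefficients: [2, 6, 5]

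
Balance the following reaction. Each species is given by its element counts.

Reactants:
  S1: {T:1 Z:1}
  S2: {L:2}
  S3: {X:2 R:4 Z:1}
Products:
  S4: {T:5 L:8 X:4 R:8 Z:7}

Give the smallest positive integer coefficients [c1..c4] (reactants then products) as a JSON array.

T: 5·1+4·0+2·0 = 5 | 1·5 = 5
L: 5·0+4·2+2·0 = 8 | 1·8 = 8
X: 5·0+4·0+2·2 = 4 | 1·4 = 4
R: 5·0+4·0+2·4 = 8 | 1·8 = 8
Z: 5·1+4·0+2·1 = 7 | 1·7 = 7
gcd(5,4,2,1) = 1

Coefficients: [5, 4, 2, 1]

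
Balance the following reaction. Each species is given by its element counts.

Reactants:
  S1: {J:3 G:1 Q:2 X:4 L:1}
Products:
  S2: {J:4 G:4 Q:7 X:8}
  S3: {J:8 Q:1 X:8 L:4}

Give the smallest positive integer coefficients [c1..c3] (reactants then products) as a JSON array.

J: 4·3 = 12 | 1·4+1·8 = 12
G: 4·1 = 4 | 1·4+1·0 = 4
Q: 4·2 = 8 | 1·7+1·1 = 8
X: 4·4 = 16 | 1·8+1·8 = 16
L: 4·1 = 4 | 1·0+1·4 = 4
gcd(4,1,1) = 1

Coefficients: [4, 1, 1]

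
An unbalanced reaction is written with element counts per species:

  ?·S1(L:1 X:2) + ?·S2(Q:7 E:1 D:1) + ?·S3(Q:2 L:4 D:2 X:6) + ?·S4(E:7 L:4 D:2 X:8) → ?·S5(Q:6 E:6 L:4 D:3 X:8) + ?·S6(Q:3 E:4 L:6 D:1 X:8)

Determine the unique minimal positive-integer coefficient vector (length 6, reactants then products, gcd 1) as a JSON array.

Q: 2·0+5·7+2·2+5·0 = 39 | 6·6+1·3 = 39
E: 2·0+5·1+2·0+5·7 = 40 | 6·6+1·4 = 40
L: 2·1+5·0+2·4+5·4 = 30 | 6·4+1·6 = 30
D: 2·0+5·1+2·2+5·2 = 19 | 6·3+1·1 = 19
X: 2·2+5·0+2·6+5·8 = 56 | 6·8+1·8 = 56
gcd(2,5,2,5,6,1) = 1

Coefficients: [2, 5, 2, 5, 6, 1]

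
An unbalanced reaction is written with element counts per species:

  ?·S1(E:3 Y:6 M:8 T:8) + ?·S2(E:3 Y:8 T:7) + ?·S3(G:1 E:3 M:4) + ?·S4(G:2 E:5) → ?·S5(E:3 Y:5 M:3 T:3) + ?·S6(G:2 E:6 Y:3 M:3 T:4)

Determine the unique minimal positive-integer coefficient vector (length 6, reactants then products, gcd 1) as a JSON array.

Coefficients: [1, 3, 4, 3, 3, 5]

G: 1·0+3·0+4·1+3·2 = 10 | 3·0+5·2 = 10
E: 1·3+3·3+4·3+3·5 = 39 | 3·3+5·6 = 39
Y: 1·6+3·8+4·0+3·0 = 30 | 3·5+5·3 = 30
M: 1·8+3·0+4·4+3·0 = 24 | 3·3+5·3 = 24
T: 1·8+3·7+4·0+3·0 = 29 | 3·3+5·4 = 29
gcd(1,3,4,3,3,5) = 1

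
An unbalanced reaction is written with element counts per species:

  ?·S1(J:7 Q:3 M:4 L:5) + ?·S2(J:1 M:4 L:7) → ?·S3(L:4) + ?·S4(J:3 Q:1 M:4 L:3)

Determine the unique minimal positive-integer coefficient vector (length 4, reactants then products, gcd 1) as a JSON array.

Coefficients: [2, 4, 5, 6]

J: 2·7+4·1 = 18 | 5·0+6·3 = 18
Q: 2·3+4·0 = 6 | 5·0+6·1 = 6
M: 2·4+4·4 = 24 | 5·0+6·4 = 24
L: 2·5+4·7 = 38 | 5·4+6·3 = 38
gcd(2,4,5,6) = 1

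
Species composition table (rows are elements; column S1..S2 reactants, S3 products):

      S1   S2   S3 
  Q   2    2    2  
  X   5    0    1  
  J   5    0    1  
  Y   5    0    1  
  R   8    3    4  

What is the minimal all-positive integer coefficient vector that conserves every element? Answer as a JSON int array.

Coefficients: [1, 4, 5]

Q: 1·2+4·2 = 10 | 5·2 = 10
X: 1·5+4·0 = 5 | 5·1 = 5
J: 1·5+4·0 = 5 | 5·1 = 5
Y: 1·5+4·0 = 5 | 5·1 = 5
R: 1·8+4·3 = 20 | 5·4 = 20
gcd(1,4,5) = 1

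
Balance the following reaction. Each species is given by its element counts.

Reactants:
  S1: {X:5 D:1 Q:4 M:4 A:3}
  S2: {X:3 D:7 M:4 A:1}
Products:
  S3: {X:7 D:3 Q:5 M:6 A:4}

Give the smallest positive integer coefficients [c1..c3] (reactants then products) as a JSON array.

X: 5·5+1·3 = 28 | 4·7 = 28
D: 5·1+1·7 = 12 | 4·3 = 12
Q: 5·4+1·0 = 20 | 4·5 = 20
M: 5·4+1·4 = 24 | 4·6 = 24
A: 5·3+1·1 = 16 | 4·4 = 16
gcd(5,1,4) = 1

Coefficients: [5, 1, 4]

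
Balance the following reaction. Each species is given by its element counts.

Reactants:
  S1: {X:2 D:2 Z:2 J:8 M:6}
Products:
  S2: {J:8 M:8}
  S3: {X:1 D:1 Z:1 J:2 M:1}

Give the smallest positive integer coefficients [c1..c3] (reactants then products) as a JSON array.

X: 2·2 = 4 | 1·0+4·1 = 4
D: 2·2 = 4 | 1·0+4·1 = 4
Z: 2·2 = 4 | 1·0+4·1 = 4
J: 2·8 = 16 | 1·8+4·2 = 16
M: 2·6 = 12 | 1·8+4·1 = 12
gcd(2,1,4) = 1

Coefficients: [2, 1, 4]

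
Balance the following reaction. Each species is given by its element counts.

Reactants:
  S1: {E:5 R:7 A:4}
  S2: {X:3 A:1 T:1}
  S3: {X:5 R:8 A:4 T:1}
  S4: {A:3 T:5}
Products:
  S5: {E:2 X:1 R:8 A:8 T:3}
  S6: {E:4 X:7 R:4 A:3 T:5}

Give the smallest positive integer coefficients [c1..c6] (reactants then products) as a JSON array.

E: 4·5+5·0+2·0+4·0 = 20 | 4·2+3·4 = 20
X: 4·0+5·3+2·5+4·0 = 25 | 4·1+3·7 = 25
R: 4·7+5·0+2·8+4·0 = 44 | 4·8+3·4 = 44
A: 4·4+5·1+2·4+4·3 = 41 | 4·8+3·3 = 41
T: 4·0+5·1+2·1+4·5 = 27 | 4·3+3·5 = 27
gcd(4,5,2,4,4,3) = 1

Coefficients: [4, 5, 2, 4, 4, 3]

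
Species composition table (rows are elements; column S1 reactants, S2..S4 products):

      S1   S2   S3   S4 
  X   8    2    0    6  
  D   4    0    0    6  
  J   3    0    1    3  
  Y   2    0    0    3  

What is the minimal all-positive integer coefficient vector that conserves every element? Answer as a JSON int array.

Coefficients: [3, 6, 3, 2]

X: 3·8 = 24 | 6·2+3·0+2·6 = 24
D: 3·4 = 12 | 6·0+3·0+2·6 = 12
J: 3·3 = 9 | 6·0+3·1+2·3 = 9
Y: 3·2 = 6 | 6·0+3·0+2·3 = 6
gcd(3,6,3,2) = 1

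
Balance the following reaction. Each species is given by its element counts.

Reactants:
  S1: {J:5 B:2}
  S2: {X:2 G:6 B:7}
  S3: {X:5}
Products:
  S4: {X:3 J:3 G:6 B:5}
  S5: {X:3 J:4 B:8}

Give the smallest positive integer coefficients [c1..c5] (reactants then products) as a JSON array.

Coefficients: [2, 2, 1, 2, 1]

X: 2·0+2·2+1·5 = 9 | 2·3+1·3 = 9
J: 2·5+2·0+1·0 = 10 | 2·3+1·4 = 10
G: 2·0+2·6+1·0 = 12 | 2·6+1·0 = 12
B: 2·2+2·7+1·0 = 18 | 2·5+1·8 = 18
gcd(2,2,1,2,1) = 1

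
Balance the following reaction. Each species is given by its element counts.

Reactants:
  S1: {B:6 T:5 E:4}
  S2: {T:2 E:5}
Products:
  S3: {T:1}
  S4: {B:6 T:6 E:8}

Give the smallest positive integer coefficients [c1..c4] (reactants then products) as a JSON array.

B: 5·6+4·0 = 30 | 3·0+5·6 = 30
T: 5·5+4·2 = 33 | 3·1+5·6 = 33
E: 5·4+4·5 = 40 | 3·0+5·8 = 40
gcd(5,4,3,5) = 1

Coefficients: [5, 4, 3, 5]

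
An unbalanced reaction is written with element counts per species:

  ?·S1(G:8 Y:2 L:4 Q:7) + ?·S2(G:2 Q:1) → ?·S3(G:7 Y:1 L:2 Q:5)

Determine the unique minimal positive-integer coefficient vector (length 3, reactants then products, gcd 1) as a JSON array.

Coefficients: [1, 3, 2]

G: 1·8+3·2 = 14 | 2·7 = 14
Y: 1·2+3·0 = 2 | 2·1 = 2
L: 1·4+3·0 = 4 | 2·2 = 4
Q: 1·7+3·1 = 10 | 2·5 = 10
gcd(1,3,2) = 1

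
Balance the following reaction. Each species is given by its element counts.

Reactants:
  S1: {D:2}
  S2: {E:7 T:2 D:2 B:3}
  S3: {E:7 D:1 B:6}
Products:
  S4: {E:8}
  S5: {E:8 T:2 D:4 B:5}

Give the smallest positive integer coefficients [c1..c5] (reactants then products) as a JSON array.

E: 5·0+6·7+2·7 = 56 | 1·8+6·8 = 56
T: 5·0+6·2+2·0 = 12 | 1·0+6·2 = 12
D: 5·2+6·2+2·1 = 24 | 1·0+6·4 = 24
B: 5·0+6·3+2·6 = 30 | 1·0+6·5 = 30
gcd(5,6,2,1,6) = 1

Coefficients: [5, 6, 2, 1, 6]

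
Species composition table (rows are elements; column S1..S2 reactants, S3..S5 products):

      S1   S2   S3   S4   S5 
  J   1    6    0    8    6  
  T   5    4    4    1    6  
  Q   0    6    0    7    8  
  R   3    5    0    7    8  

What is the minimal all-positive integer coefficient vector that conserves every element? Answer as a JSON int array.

J: 2·1+6·6 = 38 | 6·0+4·8+1·6 = 38
T: 2·5+6·4 = 34 | 6·4+4·1+1·6 = 34
Q: 2·0+6·6 = 36 | 6·0+4·7+1·8 = 36
R: 2·3+6·5 = 36 | 6·0+4·7+1·8 = 36
gcd(2,6,6,4,1) = 1

Coefficients: [2, 6, 6, 4, 1]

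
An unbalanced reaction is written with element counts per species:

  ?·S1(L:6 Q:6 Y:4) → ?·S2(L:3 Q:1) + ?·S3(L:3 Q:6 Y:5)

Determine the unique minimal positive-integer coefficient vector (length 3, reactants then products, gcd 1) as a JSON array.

Coefficients: [5, 6, 4]

L: 5·6 = 30 | 6·3+4·3 = 30
Q: 5·6 = 30 | 6·1+4·6 = 30
Y: 5·4 = 20 | 6·0+4·5 = 20
gcd(5,6,4) = 1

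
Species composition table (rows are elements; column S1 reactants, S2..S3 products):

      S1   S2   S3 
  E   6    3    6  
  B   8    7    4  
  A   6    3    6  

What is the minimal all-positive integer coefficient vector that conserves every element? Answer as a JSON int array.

Coefficients: [5, 4, 3]

E: 5·6 = 30 | 4·3+3·6 = 30
B: 5·8 = 40 | 4·7+3·4 = 40
A: 5·6 = 30 | 4·3+3·6 = 30
gcd(5,4,3) = 1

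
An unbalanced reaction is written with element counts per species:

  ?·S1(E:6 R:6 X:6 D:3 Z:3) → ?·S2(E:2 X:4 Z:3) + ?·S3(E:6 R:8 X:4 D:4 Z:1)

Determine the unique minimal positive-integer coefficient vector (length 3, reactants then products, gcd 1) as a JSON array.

Coefficients: [4, 3, 3]

E: 4·6 = 24 | 3·2+3·6 = 24
R: 4·6 = 24 | 3·0+3·8 = 24
X: 4·6 = 24 | 3·4+3·4 = 24
D: 4·3 = 12 | 3·0+3·4 = 12
Z: 4·3 = 12 | 3·3+3·1 = 12
gcd(4,3,3) = 1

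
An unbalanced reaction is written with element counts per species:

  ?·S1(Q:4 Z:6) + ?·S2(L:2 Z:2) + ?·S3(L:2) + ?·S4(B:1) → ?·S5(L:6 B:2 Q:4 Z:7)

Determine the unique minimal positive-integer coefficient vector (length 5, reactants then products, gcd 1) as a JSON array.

Coefficients: [2, 1, 5, 4, 2]

L: 2·0+1·2+5·2+4·0 = 12 | 2·6 = 12
B: 2·0+1·0+5·0+4·1 = 4 | 2·2 = 4
Q: 2·4+1·0+5·0+4·0 = 8 | 2·4 = 8
Z: 2·6+1·2+5·0+4·0 = 14 | 2·7 = 14
gcd(2,1,5,4,2) = 1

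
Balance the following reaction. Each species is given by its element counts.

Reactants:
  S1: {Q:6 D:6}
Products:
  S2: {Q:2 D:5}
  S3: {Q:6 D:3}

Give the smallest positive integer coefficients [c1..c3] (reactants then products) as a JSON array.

Q: 4·6 = 24 | 3·2+3·6 = 24
D: 4·6 = 24 | 3·5+3·3 = 24
gcd(4,3,3) = 1

Coefficients: [4, 3, 3]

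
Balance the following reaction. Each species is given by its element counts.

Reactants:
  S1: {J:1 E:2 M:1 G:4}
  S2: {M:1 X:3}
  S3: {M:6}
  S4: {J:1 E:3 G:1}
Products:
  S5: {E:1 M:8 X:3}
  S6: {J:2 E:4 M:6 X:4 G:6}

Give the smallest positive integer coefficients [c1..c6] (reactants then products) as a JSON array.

J: 4·1+6·0+4·0+2·1 = 6 | 2·0+3·2 = 6
E: 4·2+6·0+4·0+2·3 = 14 | 2·1+3·4 = 14
M: 4·1+6·1+4·6+2·0 = 34 | 2·8+3·6 = 34
X: 4·0+6·3+4·0+2·0 = 18 | 2·3+3·4 = 18
G: 4·4+6·0+4·0+2·1 = 18 | 2·0+3·6 = 18
gcd(4,6,4,2,2,3) = 1

Coefficients: [4, 6, 4, 2, 2, 3]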